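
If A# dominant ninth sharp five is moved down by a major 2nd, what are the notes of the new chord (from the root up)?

G-sharp, B-sharp, D-double-sharp, F-sharp, A-sharp

Transposed root: A-sharp → G-sharp (major 2nd down). So we spell G-sharp dominant ninth sharp five:
root → G-sharp
3rd (major 3rd) → B-sharp
5th (augmented 5th) → D-double-sharp
7th (minor 7th) → F-sharp
9th (major 9th) → A-sharp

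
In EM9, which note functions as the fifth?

EM9 is built on E; its 5th is a perfect 5th above the root.
A fifth above E uses the letter B, and the perfect 5th above E is B.

B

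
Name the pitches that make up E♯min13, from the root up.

Root E#, quality minor thirteenth:
- root: E#
- minor 3rd: G#
- perfect 5th: B#
- minor 7th: D#
- major 9th: F##
- perfect 11th: A#
- major 13th: C##

E#, G#, B#, D#, F##, A#, C##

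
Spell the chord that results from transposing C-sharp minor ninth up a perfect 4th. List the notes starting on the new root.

F#, A, C#, E, G#

Transposed root: C# → F# (perfect 4th up). So we spell F# minor ninth:
Root: F#
Minor 3rd (3rd): A
Perfect 5th (5th): C#
Minor 7th (7th): E
Major 9th (9th): G#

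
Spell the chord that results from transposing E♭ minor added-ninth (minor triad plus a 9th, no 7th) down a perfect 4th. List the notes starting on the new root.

A perfect 4th down from Eb is Bb, so the new chord is Bb minor added-ninth.
root → Bb
3rd (minor 3rd) → Db
5th (perfect 5th) → F
9th (major 9th) → C

Bb  Db  F  C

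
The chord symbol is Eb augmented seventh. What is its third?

Root of Eb augmented seventh = Eb. The 3rd is a major 3rd: Eb up a major 3rd → G.

G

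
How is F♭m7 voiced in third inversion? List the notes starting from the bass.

Ebb Fb Abb Cb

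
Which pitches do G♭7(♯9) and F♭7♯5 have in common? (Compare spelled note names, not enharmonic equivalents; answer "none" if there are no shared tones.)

G♭7(♯9): Gb Bb Db Fb A
F♭7♯5: Fb Ab C Ebb
Common to both → Fb.

Fb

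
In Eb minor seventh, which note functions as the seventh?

D♭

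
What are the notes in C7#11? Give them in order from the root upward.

C, E, G, Bb, F#

C7#11: dominant seventh sharp eleven on C.
- root: C
- major 3rd: E
- perfect 5th: G
- minor 7th: Bb
- augmented 11th: F#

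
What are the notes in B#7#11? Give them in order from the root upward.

B#7#11: dominant seventh sharp eleven on B#.
root → B#
3rd (major 3rd) → D##
5th (perfect 5th) → F##
7th (minor 7th) → A#
11th (augmented 11th) → E##

B# – D## – F## – A# – E##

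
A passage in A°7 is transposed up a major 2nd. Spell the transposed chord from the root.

A major 2nd up from A is B, so the new chord is B diminished seventh.
- root: B
- minor 3rd: D
- diminished 5th: F
- diminished 7th: A♭

B, D, F, A♭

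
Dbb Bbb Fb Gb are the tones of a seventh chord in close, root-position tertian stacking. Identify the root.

Stacking in thirds gives Gb – Bbb – Dbb – Fb, so Gb is the root — Gb half-diminished seventh.

Gb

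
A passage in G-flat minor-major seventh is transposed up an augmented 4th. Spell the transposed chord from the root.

C, E-flat, G, B

An augmented 4th up from G-flat is C, so the new chord is C minor-major seventh.
C — root
E-flat — minor 3rd
G — perfect 5th
B — major 7th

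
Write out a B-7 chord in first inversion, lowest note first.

In root position, B-7 is B–D–F#–A.
First inversion puts the third (D) in the bass.

D F# A B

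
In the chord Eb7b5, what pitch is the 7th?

Eb7b5 is built on E♭; its 7th is a minor 7th above the root.
A seventh above E uses the letter D, and the minor 7th above E♭ is D♭.

D♭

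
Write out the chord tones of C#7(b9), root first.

C# – E# – G# – B – D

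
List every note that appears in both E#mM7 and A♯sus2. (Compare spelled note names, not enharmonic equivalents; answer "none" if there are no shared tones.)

E#, B#

E#mM7 = E#, G#, B#, D##.
A♯sus2 = A#, B#, E#.
Shared: E#, B#.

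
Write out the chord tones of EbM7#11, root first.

Eb G Bb D A

EbM7#11 is a major seventh sharp eleven built on Eb.
root → Eb
3rd (major 3rd) → G
5th (perfect 5th) → Bb
7th (major 7th) → D
11th (augmented 11th) → A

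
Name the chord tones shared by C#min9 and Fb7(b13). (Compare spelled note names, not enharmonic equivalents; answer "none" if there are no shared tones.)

C#min9: C# E G# B D#
Fb7(b13): Fb Ab Cb Ebb Dbb
Common to both → none.

none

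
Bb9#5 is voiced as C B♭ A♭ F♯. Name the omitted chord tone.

The full Bb9#5 chord is B♭, D, F♯, A♭, C.
Comparing with the voicing, the major 3rd (3rd) — D — is absent.

D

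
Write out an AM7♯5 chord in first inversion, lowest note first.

C#, E#, G#, A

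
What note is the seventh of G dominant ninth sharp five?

G dominant ninth sharp five is built on G; its 7th is a minor 7th above the root.
A seventh above G uses the letter F, and the minor 7th above G is F.

F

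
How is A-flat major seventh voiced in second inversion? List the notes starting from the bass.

In root position, A-flat major seventh is A-flat–C–E-flat–G.
Second inversion puts the fifth (E-flat) in the bass.

E-flat, G, A-flat, C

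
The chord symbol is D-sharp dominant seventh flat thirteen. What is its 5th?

A-sharp

D-sharp dominant seventh flat thirteen is built on D-sharp; its 5th is a perfect 5th above the root.
A fifth above D uses the letter A, and the perfect 5th above D-sharp is A-sharp.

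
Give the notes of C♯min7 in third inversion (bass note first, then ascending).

B, C#, E, G#

C♯min7 = C#–E–G#–B; third inversion → seventh (B) lowest.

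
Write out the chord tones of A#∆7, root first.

A#  C##  E#  G##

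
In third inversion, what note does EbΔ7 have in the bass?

D

EbΔ7 = Eb–G–Bb–D. Third inversion → seventh in the bass = D.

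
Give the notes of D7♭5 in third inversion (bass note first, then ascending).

C – D – F# – Ab

In root position, D7♭5 is D–F#–Ab–C.
Third inversion puts the seventh (C) in the bass.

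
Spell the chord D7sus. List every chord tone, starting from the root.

Root D, quality dominant seventh suspended fourth:
Root: D
Perfect 4th (4th): G
Perfect 5th (5th): A
Minor 7th (7th): C

D – G – A – C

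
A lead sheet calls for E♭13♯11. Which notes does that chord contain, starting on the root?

Root Eb, quality dominant thirteenth sharp eleven:
Eb — root
G — major 3rd
Bb — perfect 5th
Db — minor 7th
F — major 9th
A — augmented 11th
C — major 13th

Eb, G, Bb, Db, F, A, C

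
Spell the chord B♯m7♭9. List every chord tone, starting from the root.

B♯m7♭9: minor seventh flat nine on B#.
- root: B#
- minor 3rd: D#
- perfect 5th: F##
- minor 7th: A#
- minor 9th: C#

B#  D#  F##  A#  C#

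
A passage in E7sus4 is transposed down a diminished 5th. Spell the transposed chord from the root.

A# – D# – E# – G#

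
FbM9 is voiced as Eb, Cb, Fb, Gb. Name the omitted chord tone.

FbM9 = Fb, Ab, Cb, Eb, Gb. The voicing lacks the 3rd (major 3rd), Ab.

Ab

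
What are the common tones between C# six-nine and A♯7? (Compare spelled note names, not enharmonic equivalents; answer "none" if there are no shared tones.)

E# G# A#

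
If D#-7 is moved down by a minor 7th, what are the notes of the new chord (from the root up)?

E#, G#, B#, D#

Transposed root: D# → E# (minor 7th down). So we spell E# minor seventh:
- root: E#
- minor 3rd: G#
- perfect 5th: B#
- minor 7th: D#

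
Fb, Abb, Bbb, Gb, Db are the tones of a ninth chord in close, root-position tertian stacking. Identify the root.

Gb

Stacking in thirds gives Gb – Bbb – Db – Fb – Abb, so Gb is the root — Gb minor seventh flat nine.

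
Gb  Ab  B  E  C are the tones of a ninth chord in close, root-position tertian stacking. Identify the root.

Stacking in thirds gives Ab – C – E – Gb – B, so Ab is the root — Ab dominant seventh sharp nine sharp five.

Ab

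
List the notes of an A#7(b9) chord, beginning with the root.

A#, C##, E#, G#, B

A#7(b9) is a dominant seventh flat nine built on A#.
Root: A#
Major 3rd (3rd): C##
Perfect 5th (5th): E#
Minor 7th (7th): G#
Minor 9th (9th): B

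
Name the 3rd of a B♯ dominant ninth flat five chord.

D-double-sharp

Root of B♯ dominant ninth flat five = B-sharp. The 3rd is a major 3rd: B-sharp up a major 3rd → D-double-sharp.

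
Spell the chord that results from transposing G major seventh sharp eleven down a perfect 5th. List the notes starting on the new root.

C E G B F-sharp

Transposed root: G → C (perfect 5th down). So we spell C major seventh sharp eleven:
Root: C
Major 3rd (3rd): E
Perfect 5th (5th): G
Major 7th (7th): B
Augmented 11th (11th): F-sharp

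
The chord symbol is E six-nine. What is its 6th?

C-sharp

Root of E six-nine = E. The 6th is a major 6th: E up a major 6th → C-sharp.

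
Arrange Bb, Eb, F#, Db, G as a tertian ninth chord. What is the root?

Arranged so that each adjacent pair is a third by letter name: Eb – G – Bb – Db – F#.
The bottom of that stack, Eb, is the root (this is Eb dominant seventh sharp nine).

Eb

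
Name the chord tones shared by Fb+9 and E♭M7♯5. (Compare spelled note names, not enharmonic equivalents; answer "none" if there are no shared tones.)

none

Fb+9: F♭ A♭ C E𝄫 G♭
E♭M7♯5: E♭ G B D
Common to both → none.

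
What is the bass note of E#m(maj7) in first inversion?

G#

E#m(maj7) = E#–G#–B#–D##. First inversion → third in the bass = G#.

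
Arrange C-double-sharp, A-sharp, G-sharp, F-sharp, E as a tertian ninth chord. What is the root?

F-sharp

Stacking in thirds gives F-sharp – A-sharp – C-double-sharp – E – G-sharp, so F-sharp is the root — F-sharp dominant ninth sharp five.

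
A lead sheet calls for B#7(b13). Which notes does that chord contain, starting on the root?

B#7(b13) is a dominant seventh flat thirteen built on B#.
- root: B#
- major 3rd: D##
- perfect 5th: F##
- minor 7th: A#
- minor 13th: G#

B#, D##, F##, A#, G#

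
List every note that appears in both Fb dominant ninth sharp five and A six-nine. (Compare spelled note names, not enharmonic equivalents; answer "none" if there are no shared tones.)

Fb dominant ninth sharp five = F-flat, A-flat, C, E-double-flat, G-flat.
A six-nine = A, C-sharp, E, F-sharp, B.
Shared: none.

none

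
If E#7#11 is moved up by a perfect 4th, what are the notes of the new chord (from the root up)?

A perfect 4th up from E# is A#, so the new chord is A# dominant seventh sharp eleven.
- root: A#
- major 3rd: C##
- perfect 5th: E#
- minor 7th: G#
- augmented 11th: D##

A#  C##  E#  G#  D##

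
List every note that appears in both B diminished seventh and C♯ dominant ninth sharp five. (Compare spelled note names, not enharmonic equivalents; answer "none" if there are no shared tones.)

B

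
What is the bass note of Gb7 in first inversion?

Gb7 = G♭–B♭–D♭–F♭. First inversion → third in the bass = B♭.

B♭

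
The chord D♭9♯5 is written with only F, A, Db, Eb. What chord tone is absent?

Cb

The full D♭9♯5 chord is Db, F, A, Cb, Eb.
Comparing with the voicing, the minor 7th (7th) — Cb — is absent.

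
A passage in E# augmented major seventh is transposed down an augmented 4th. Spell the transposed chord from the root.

B – D-sharp – F-double-sharp – A-sharp

E-sharp down an augmented 4th → B. New chord: B augmented major seventh.
Root: B
Major 3rd (3rd): D-sharp
Augmented 5th (5th): F-double-sharp
Major 7th (7th): A-sharp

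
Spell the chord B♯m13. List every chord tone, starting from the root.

Root B♯, quality minor thirteenth:
Root: B♯
Minor 3rd (3rd): D♯
Perfect 5th (5th): F𝄪
Minor 7th (7th): A♯
Major 9th (9th): C𝄪
Perfect 11th (11th): E♯
Major 13th (13th): G𝄪

B♯ – D♯ – F𝄪 – A♯ – C𝄪 – E♯ – G𝄪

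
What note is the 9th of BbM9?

C

BbM9 is built on Bb; its 9th is a major 9th above the root.
A second above B uses the letter C, and the major 9th above Bb is C.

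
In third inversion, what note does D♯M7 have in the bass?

C##

D♯M7 in root position is D#–F##–A#–C##.
Third inversion places the seventh in the bass, which is C##.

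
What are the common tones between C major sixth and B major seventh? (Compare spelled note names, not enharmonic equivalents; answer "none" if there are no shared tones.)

none

C major sixth: C E G A
B major seventh: B D♯ F♯ A♯
Common to both → none.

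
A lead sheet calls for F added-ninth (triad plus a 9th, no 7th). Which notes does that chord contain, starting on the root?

F added-ninth is an added-ninth built on F.
Root: F
Major 3rd (3rd): A
Perfect 5th (5th): C
Major 9th (9th): G

F – A – C – G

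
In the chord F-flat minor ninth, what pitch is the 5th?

Root of F-flat minor ninth = Fb. The 5th is a perfect 5th: Fb up a perfect 5th → Cb.

Cb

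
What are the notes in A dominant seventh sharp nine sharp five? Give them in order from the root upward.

A – C-sharp – E-sharp – G – B-sharp

Root A, quality dominant seventh sharp nine sharp five:
A — root
C-sharp — major 3rd
E-sharp — augmented 5th
G — minor 7th
B-sharp — augmented 9th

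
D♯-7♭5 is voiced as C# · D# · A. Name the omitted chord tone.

F#

The full D♯-7♭5 chord is D#, F#, A, C#.
Comparing with the voicing, the minor 3rd (3rd) — F# — is absent.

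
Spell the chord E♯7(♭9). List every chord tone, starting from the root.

Root E#, quality dominant seventh flat nine:
- root: E#
- major 3rd: G##
- perfect 5th: B#
- minor 7th: D#
- minor 9th: F#

E# G## B# D# F#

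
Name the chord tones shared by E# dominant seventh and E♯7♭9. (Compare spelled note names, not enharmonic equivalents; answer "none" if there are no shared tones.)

E# dominant seventh = E♯, G𝄪, B♯, D♯.
E♯7♭9 = E♯, G𝄪, B♯, D♯, F♯.
Shared: E♯, G𝄪, B♯, D♯.

E♯, G𝄪, B♯, D♯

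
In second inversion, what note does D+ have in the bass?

D+ = D–F#–A#. Second inversion → fifth in the bass = A#.

A#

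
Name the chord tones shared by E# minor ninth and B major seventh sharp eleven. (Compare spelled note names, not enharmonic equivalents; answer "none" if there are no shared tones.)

E# minor ninth = E-sharp, G-sharp, B-sharp, D-sharp, F-double-sharp.
B major seventh sharp eleven = B, D-sharp, F-sharp, A-sharp, E-sharp.
Shared: E-sharp, D-sharp.

E-sharp, D-sharp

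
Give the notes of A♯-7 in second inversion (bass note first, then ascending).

E#, G#, A#, C#

A♯-7 = A#–C#–E#–G#; second inversion → fifth (E#) lowest.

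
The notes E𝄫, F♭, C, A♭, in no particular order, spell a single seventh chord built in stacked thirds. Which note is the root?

F♭

Stacking in thirds gives F♭ – A♭ – C – E𝄫, so F♭ is the root — F♭ augmented seventh.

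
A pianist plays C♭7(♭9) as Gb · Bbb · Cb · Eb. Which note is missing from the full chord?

The full C♭7(♭9) chord is Cb, Eb, Gb, Bbb, Dbb.
Comparing with the voicing, the minor 9th (9th) — Dbb — is absent.

Dbb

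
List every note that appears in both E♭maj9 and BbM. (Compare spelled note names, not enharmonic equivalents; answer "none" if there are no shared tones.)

Bb, D, F

E♭maj9: Eb G Bb D F
BbM: Bb D F
Common to both → Bb, D, F.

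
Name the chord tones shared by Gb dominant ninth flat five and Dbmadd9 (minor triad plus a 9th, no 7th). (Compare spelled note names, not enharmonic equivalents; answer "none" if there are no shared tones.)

F♭, A♭

Gb dominant ninth flat five = G♭, B♭, D𝄫, F♭, A♭.
Dbmadd9 = D♭, F♭, A♭, E♭.
Shared: F♭, A♭.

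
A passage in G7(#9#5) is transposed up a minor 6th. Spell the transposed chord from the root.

Eb, G, B, Db, F#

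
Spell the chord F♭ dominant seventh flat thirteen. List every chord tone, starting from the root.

F♭ dominant seventh flat thirteen is a dominant seventh flat thirteen built on F♭.
- root: F♭
- major 3rd: A♭
- perfect 5th: C♭
- minor 7th: E𝄫
- minor 13th: D𝄫

F♭ – A♭ – C♭ – E𝄫 – D𝄫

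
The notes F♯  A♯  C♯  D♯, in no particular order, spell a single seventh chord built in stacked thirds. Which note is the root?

Stacking in thirds gives D♯ – F♯ – A♯ – C♯, so D♯ is the root — D♯ minor seventh.

D♯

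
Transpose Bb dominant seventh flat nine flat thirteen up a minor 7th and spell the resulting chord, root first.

A-flat C E-flat G-flat B-double-flat F-flat

B-flat up a minor 7th → A-flat. New chord: A-flat dominant seventh flat nine flat thirteen.
Root: A-flat
Major 3rd (3rd): C
Perfect 5th (5th): E-flat
Minor 7th (7th): G-flat
Minor 9th (9th): B-double-flat
Minor 13th (13th): F-flat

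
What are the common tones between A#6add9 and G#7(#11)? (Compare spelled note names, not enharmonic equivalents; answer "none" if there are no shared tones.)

C##, B#

A#6add9: A# C## E# F## B#
G#7(#11): G# B# D# F# C##
Common to both → C##, B#.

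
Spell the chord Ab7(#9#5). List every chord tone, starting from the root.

Ab7(#9#5) is a dominant seventh sharp nine sharp five built on Ab.
root → Ab
3rd (major 3rd) → C
5th (augmented 5th) → E
7th (minor 7th) → Gb
9th (augmented 9th) → B

Ab  C  E  Gb  B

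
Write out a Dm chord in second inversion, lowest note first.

In root position, Dm is D–F–A.
Second inversion puts the fifth (A) in the bass.

A – D – F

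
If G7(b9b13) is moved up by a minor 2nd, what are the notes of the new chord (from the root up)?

Ab, C, Eb, Gb, Bbb, Fb

G up a minor 2nd → Ab. New chord: Ab dominant seventh flat nine flat thirteen.
Ab — root
C — major 3rd
Eb — perfect 5th
Gb — minor 7th
Bbb — minor 9th
Fb — minor 13th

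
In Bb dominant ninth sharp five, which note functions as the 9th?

C

Root of Bb dominant ninth sharp five = B♭. The 9th is a major 9th: B♭ up a major 9th → C.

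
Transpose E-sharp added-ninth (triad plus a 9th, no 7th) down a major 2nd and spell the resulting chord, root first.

E-sharp down a major 2nd → D-sharp. New chord: D-sharp added-ninth.
root → D-sharp
3rd (major 3rd) → F-double-sharp
5th (perfect 5th) → A-sharp
9th (major 9th) → E-sharp

D-sharp F-double-sharp A-sharp E-sharp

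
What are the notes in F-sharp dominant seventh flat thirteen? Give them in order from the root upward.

F-sharp – A-sharp – C-sharp – E – D

F-sharp dominant seventh flat thirteen: dominant seventh flat thirteen on F-sharp.
F-sharp — root
A-sharp — major 3rd
C-sharp — perfect 5th
E — minor 7th
D — minor 13th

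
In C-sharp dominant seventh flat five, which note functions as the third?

E#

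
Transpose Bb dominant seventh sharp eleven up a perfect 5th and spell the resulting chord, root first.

Transposed root: Bb → F (perfect 5th up). So we spell F dominant seventh sharp eleven:
Root: F
Major 3rd (3rd): A
Perfect 5th (5th): C
Minor 7th (7th): Eb
Augmented 11th (11th): B

F A C Eb B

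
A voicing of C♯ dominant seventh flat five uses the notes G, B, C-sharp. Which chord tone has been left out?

E-sharp

The full C♯ dominant seventh flat five chord is C-sharp, E-sharp, G, B.
Comparing with the voicing, the major 3rd (3rd) — E-sharp — is absent.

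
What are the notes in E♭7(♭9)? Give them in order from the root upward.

Root Eb, quality dominant seventh flat nine:
root → Eb
3rd (major 3rd) → G
5th (perfect 5th) → Bb
7th (minor 7th) → Db
9th (minor 9th) → Fb

Eb, G, Bb, Db, Fb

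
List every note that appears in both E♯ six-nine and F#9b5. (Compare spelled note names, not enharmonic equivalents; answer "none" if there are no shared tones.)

none

E♯ six-nine = E♯, G𝄪, B♯, C𝄪, F𝄪.
F#9b5 = F♯, A♯, C, E, G♯.
Shared: none.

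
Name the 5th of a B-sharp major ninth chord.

F𝄪

B-sharp major ninth is built on B♯; its 5th is a perfect 5th above the root.
A fifth above B uses the letter F, and the perfect 5th above B♯ is F𝄪.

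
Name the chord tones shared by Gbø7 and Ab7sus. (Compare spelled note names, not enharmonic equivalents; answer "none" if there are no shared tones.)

Gb

Gbø7 = Gb, Bbb, Dbb, Fb.
Ab7sus = Ab, Db, Eb, Gb.
Shared: Gb.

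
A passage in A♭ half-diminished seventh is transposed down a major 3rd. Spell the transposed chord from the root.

Fb – Abb – Cbb – Ebb

Ab down a major 3rd → Fb. New chord: Fb half-diminished seventh.
root → Fb
3rd (minor 3rd) → Abb
5th (diminished 5th) → Cbb
7th (minor 7th) → Ebb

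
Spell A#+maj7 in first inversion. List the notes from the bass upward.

In root position, A#+maj7 is A♯–C𝄪–E𝄪–G𝄪.
First inversion puts the third (C𝄪) in the bass.

C𝄪 – E𝄪 – G𝄪 – A♯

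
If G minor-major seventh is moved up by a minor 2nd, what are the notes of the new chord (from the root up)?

A minor 2nd up from G is A-flat, so the new chord is A-flat minor-major seventh.
Root: A-flat
Minor 3rd (3rd): C-flat
Perfect 5th (5th): E-flat
Major 7th (7th): G

A-flat C-flat E-flat G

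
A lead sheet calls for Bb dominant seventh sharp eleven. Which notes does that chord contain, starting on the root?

Bb dominant seventh sharp eleven: dominant seventh sharp eleven on B-flat.
- root: B-flat
- major 3rd: D
- perfect 5th: F
- minor 7th: A-flat
- augmented 11th: E

B-flat, D, F, A-flat, E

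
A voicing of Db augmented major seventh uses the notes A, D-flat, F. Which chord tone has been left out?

The full Db augmented major seventh chord is D-flat, F, A, C.
Comparing with the voicing, the major 7th (7th) — C — is absent.

C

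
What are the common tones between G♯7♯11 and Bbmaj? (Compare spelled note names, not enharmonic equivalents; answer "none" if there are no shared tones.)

G♯7♯11 = G♯, B♯, D♯, F♯, C𝄪.
Bbmaj = B♭, D, F.
Shared: none.

none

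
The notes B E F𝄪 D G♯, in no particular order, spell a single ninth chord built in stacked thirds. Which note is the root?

Stacking in thirds gives E – G♯ – B – D – F𝄪, so E is the root — E dominant seventh sharp nine.

E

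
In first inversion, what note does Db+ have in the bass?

Db+ in root position is Db–F–A.
First inversion places the third in the bass, which is F.

F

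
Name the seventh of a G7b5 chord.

F

G7b5 is built on G; its 7th is a minor 7th above the root.
A seventh above G uses the letter F, and the minor 7th above G is F.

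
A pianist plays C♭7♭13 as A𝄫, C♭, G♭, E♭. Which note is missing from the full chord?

C♭7♭13 = C♭, E♭, G♭, B𝄫, A𝄫. The voicing lacks the 7th (minor 7th), B𝄫.

B𝄫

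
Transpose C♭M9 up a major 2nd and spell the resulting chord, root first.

D♭, F, A♭, C, E♭

A major 2nd up from C♭ is D♭, so the new chord is D♭ major ninth.
Root: D♭
Major 3rd (3rd): F
Perfect 5th (5th): A♭
Major 7th (7th): C
Major 9th (9th): E♭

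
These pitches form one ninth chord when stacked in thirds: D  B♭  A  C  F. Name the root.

Arranged so that each adjacent pair is a third by letter name: B♭ – D – F – A – C.
The bottom of that stack, B♭, is the root (this is B♭ major ninth).

B♭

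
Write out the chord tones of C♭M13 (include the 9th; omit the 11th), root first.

C♭ E♭ G♭ B♭ D♭ A♭

C♭M13: major thirteenth on C♭.
- root: C♭
- major 3rd: E♭
- perfect 5th: G♭
- major 7th: B♭
- major 9th: D♭
- major 13th: A♭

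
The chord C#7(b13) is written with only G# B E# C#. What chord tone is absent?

The full C#7(b13) chord is C#, E#, G#, B, A.
Comparing with the voicing, the minor 13th (13th) — A — is absent.

A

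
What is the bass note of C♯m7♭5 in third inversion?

C♯m7♭5 in root position is C#–E–G–B.
Third inversion places the seventh in the bass, which is B.

B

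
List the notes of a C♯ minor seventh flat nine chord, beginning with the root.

C# – E – G# – B – D

Root C#, quality minor seventh flat nine:
- root: C#
- minor 3rd: E
- perfect 5th: G#
- minor 7th: B
- minor 9th: D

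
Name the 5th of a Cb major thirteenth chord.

Root of Cb major thirteenth = Cb. The 5th is a perfect 5th: Cb up a perfect 5th → Gb.

Gb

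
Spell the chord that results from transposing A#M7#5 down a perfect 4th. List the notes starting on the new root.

Transposed root: A# → E# (perfect 4th down). So we spell E# augmented major seventh:
Root: E#
Major 3rd (3rd): G##
Augmented 5th (5th): B##
Major 7th (7th): D##

E#, G##, B##, D##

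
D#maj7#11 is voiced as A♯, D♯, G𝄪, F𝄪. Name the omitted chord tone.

C𝄪

D#maj7#11 = D♯, F𝄪, A♯, C𝄪, G𝄪. The voicing lacks the 7th (major 7th), C𝄪.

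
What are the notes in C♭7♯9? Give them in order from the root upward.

C♭7♯9: dominant seventh sharp nine on C♭.
- root: C♭
- major 3rd: E♭
- perfect 5th: G♭
- minor 7th: B𝄫
- augmented 9th: D

C♭, E♭, G♭, B𝄫, D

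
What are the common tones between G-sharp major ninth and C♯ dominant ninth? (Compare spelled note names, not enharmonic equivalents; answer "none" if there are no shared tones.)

G-sharp major ninth = G-sharp, B-sharp, D-sharp, F-double-sharp, A-sharp.
C♯ dominant ninth = C-sharp, E-sharp, G-sharp, B, D-sharp.
Shared: G-sharp, D-sharp.

G-sharp  D-sharp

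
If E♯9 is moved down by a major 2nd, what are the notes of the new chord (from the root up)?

E♯ down a major 2nd → D♯. New chord: D♯ dominant ninth.
D♯ — root
F𝄪 — major 3rd
A♯ — perfect 5th
C♯ — minor 7th
E♯ — major 9th

D♯ F𝄪 A♯ C♯ E♯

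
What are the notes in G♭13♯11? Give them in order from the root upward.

Gb – Bb – Db – Fb – Ab – C – Eb

Root Gb, quality dominant thirteenth sharp eleven:
Root: Gb
Major 3rd (3rd): Bb
Perfect 5th (5th): Db
Minor 7th (7th): Fb
Major 9th (9th): Ab
Augmented 11th (11th): C
Major 13th (13th): Eb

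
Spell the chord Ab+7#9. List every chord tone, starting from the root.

Ab  C  E  Gb  B

Ab+7#9 is a dominant seventh sharp nine sharp five built on Ab.
- root: Ab
- major 3rd: C
- augmented 5th: E
- minor 7th: Gb
- augmented 9th: B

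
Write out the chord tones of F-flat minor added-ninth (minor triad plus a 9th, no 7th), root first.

F-flat, A-double-flat, C-flat, G-flat

F-flat minor added-ninth is a minor added-ninth built on F-flat.
- root: F-flat
- minor 3rd: A-double-flat
- perfect 5th: C-flat
- major 9th: G-flat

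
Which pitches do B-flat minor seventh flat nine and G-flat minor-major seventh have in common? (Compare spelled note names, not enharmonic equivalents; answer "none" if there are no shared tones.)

B-flat minor seventh flat nine = B-flat, D-flat, F, A-flat, C-flat.
G-flat minor-major seventh = G-flat, B-double-flat, D-flat, F.
Shared: D-flat, F.

D-flat F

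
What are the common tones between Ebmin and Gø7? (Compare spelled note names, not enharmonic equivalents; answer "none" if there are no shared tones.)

B♭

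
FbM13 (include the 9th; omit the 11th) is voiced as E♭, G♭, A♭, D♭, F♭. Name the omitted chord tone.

C♭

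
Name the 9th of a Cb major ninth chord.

Cb major ninth is built on C-flat; its 9th is a major 9th above the root.
A second above C uses the letter D, and the major 9th above C-flat is D-flat.

D-flat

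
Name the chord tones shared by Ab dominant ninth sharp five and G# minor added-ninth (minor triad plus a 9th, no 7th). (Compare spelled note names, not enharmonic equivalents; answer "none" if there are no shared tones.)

Ab dominant ninth sharp five = A-flat, C, E, G-flat, B-flat.
G# minor added-ninth = G-sharp, B, D-sharp, A-sharp.
Shared: none.

none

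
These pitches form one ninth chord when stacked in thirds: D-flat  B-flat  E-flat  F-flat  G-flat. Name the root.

E-flat

Stacking in thirds gives E-flat – G-flat – B-flat – D-flat – F-flat, so E-flat is the root — E-flat minor seventh flat nine.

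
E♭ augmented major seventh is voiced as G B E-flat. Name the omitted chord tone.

D

The full E♭ augmented major seventh chord is E-flat, G, B, D.
Comparing with the voicing, the major 7th (7th) — D — is absent.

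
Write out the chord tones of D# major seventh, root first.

D# major seventh is a major seventh built on D#.
- root: D#
- major 3rd: F##
- perfect 5th: A#
- major 7th: C##

D#, F##, A#, C##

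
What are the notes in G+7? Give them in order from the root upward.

Root G, quality augmented seventh:
G — root
B — major 3rd
D# — augmented 5th
F — minor 7th

G, B, D#, F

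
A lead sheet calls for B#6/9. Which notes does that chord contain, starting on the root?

B#6/9 is a six-nine built on B#.
B# — root
D## — major 3rd
F## — perfect 5th
G## — major 6th
C## — major 9th

B# – D## – F## – G## – C##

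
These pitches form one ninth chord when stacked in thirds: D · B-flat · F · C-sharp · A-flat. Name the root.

Stacking in thirds gives B-flat – D – F – A-flat – C-sharp, so B-flat is the root — B-flat dominant seventh sharp nine.

B-flat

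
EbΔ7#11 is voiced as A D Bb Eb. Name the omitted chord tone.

The full EbΔ7#11 chord is Eb, G, Bb, D, A.
Comparing with the voicing, the major 3rd (3rd) — G — is absent.

G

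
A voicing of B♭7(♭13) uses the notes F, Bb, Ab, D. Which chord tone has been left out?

Gb

The full B♭7(♭13) chord is Bb, D, F, Ab, Gb.
Comparing with the voicing, the minor 13th (13th) — Gb — is absent.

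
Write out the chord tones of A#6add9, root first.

Root A#, quality six-nine:
- root: A#
- major 3rd: C##
- perfect 5th: E#
- major 6th: F##
- major 9th: B#

A#, C##, E#, F##, B#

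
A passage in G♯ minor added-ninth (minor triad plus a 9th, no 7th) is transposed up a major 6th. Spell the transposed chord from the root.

E-sharp, G-sharp, B-sharp, F-double-sharp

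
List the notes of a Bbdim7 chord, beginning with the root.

B♭, D♭, F♭, A𝄫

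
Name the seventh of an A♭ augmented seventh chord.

A♭ augmented seventh is built on Ab; its 7th is a minor 7th above the root.
A seventh above A uses the letter G, and the minor 7th above Ab is Gb.

Gb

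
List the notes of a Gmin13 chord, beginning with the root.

G B♭ D F A C E

Gmin13: minor thirteenth on G.
root → G
3rd (minor 3rd) → B♭
5th (perfect 5th) → D
7th (minor 7th) → F
9th (major 9th) → A
11th (perfect 11th) → C
13th (major 13th) → E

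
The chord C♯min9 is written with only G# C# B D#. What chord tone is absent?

E

C♯min9 = C#, E, G#, B, D#. The voicing lacks the 3rd (minor 3rd), E.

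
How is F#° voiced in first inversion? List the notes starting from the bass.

F#° = F#–A–C; first inversion → third (A) lowest.

A, C, F#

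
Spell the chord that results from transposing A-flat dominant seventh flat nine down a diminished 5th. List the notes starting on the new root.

A diminished 5th down from A-flat is D, so the new chord is D dominant seventh flat nine.
- root: D
- major 3rd: F-sharp
- perfect 5th: A
- minor 7th: C
- minor 9th: E-flat

D, F-sharp, A, C, E-flat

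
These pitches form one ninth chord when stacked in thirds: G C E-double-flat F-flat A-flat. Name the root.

Stacking in thirds gives F-flat – A-flat – C – E-double-flat – G, so F-flat is the root — F-flat dominant seventh sharp nine sharp five.

F-flat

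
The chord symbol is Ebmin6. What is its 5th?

Ebmin6 is built on Eb; its 5th is a perfect 5th above the root.
A fifth above E uses the letter B, and the perfect 5th above Eb is Bb.

Bb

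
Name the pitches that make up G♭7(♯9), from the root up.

G♭7(♯9) is a dominant seventh sharp nine built on G♭.
root → G♭
3rd (major 3rd) → B♭
5th (perfect 5th) → D♭
7th (minor 7th) → F♭
9th (augmented 9th) → A

G♭, B♭, D♭, F♭, A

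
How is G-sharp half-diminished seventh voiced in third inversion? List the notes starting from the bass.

F#, G#, B, D

In root position, G-sharp half-diminished seventh is G#–B–D–F#.
Third inversion puts the seventh (F#) in the bass.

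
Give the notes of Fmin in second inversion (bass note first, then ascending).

In root position, Fmin is F–Ab–C.
Second inversion puts the fifth (C) in the bass.

C  F  Ab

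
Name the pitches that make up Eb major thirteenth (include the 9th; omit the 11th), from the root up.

Eb, G, Bb, D, F, C

Eb major thirteenth is a major thirteenth built on Eb.
Root: Eb
Major 3rd (3rd): G
Perfect 5th (5th): Bb
Major 7th (7th): D
Major 9th (9th): F
Major 13th (13th): C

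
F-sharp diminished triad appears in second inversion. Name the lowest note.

C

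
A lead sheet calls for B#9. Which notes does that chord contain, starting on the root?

B#9: dominant ninth on B#.
Root: B#
Major 3rd (3rd): D##
Perfect 5th (5th): F##
Minor 7th (7th): A#
Major 9th (9th): C##

B# D## F## A# C##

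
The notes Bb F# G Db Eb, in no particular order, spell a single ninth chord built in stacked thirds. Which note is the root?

Stacking in thirds gives Eb – G – Bb – Db – F#, so Eb is the root — Eb dominant seventh sharp nine.

Eb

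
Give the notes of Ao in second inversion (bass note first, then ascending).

Eb  A  C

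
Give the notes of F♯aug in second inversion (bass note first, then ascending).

In root position, F♯aug is F#–A#–C##.
Second inversion puts the fifth (C##) in the bass.

C## F# A#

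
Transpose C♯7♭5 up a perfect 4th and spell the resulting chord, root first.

F♯ A♯ C E

A perfect 4th up from C♯ is F♯, so the new chord is F♯ dominant seventh flat five.
root → F♯
3rd (major 3rd) → A♯
5th (diminished 5th) → C
7th (minor 7th) → E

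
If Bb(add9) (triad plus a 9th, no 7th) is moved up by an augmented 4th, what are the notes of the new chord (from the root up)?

E G# B F#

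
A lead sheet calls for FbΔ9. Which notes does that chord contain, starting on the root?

F♭, A♭, C♭, E♭, G♭

FbΔ9 is a major ninth built on F♭.
F♭ — root
A♭ — major 3rd
C♭ — perfect 5th
E♭ — major 7th
G♭ — major 9th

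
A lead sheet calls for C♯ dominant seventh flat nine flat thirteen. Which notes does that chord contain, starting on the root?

C-sharp, E-sharp, G-sharp, B, D, A

C♯ dominant seventh flat nine flat thirteen: dominant seventh flat nine flat thirteen on C-sharp.
- root: C-sharp
- major 3rd: E-sharp
- perfect 5th: G-sharp
- minor 7th: B
- minor 9th: D
- minor 13th: A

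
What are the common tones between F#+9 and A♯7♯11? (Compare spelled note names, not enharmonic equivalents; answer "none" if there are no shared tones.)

F#+9 = F#, A#, C##, E, G#.
A♯7♯11 = A#, C##, E#, G#, D##.
Shared: A#, C##, G#.

A#, C##, G#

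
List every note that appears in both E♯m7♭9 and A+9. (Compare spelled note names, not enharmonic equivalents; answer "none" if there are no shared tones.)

E#

E♯m7♭9: E# G# B# D# F#
A+9: A C# E# G B
Common to both → E#.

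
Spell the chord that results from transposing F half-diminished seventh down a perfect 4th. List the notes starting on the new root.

Transposed root: F → C (perfect 4th down). So we spell C half-diminished seventh:
- root: C
- minor 3rd: E-flat
- diminished 5th: G-flat
- minor 7th: B-flat

C  E-flat  G-flat  B-flat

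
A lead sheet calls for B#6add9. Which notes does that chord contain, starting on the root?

B#, D##, F##, G##, C##

B#6add9 is a six-nine built on B#.
- root: B#
- major 3rd: D##
- perfect 5th: F##
- major 6th: G##
- major 9th: C##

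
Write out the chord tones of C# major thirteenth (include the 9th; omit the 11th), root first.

C#  E#  G#  B#  D#  A#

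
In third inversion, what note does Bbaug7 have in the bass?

Bbaug7 = Bb–D–F#–Ab. Third inversion → seventh in the bass = Ab.

Ab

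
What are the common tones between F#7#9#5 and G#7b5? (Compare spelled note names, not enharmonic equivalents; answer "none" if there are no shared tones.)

F#7#9#5: F# A# C## E G##
G#7b5: G# B# D F#
Common to both → F#.

F#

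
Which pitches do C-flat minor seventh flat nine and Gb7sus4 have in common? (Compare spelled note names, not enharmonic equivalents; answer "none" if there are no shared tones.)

C-flat minor seventh flat nine = C♭, E𝄫, G♭, B𝄫, D𝄫.
Gb7sus4 = G♭, C♭, D♭, F♭.
Shared: C♭, G♭.

C♭  G♭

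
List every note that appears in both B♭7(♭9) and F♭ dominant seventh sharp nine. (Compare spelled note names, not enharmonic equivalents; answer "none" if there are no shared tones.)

A♭, C♭

B♭7(♭9) = B♭, D, F, A♭, C♭.
F♭ dominant seventh sharp nine = F♭, A♭, C♭, E𝄫, G.
Shared: A♭, C♭.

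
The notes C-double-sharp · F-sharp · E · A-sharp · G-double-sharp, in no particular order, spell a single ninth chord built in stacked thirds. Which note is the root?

Arranged so that each adjacent pair is a third by letter name: F-sharp – A-sharp – C-double-sharp – E – G-double-sharp.
The bottom of that stack, F-sharp, is the root (this is F-sharp dominant seventh sharp nine sharp five).

F-sharp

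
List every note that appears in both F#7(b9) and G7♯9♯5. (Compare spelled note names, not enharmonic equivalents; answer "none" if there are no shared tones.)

A♯ – G

F#7(b9): F♯ A♯ C♯ E G
G7♯9♯5: G B D♯ F A♯
Common to both → A♯, G.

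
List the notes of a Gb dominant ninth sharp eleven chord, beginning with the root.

G-flat – B-flat – D-flat – F-flat – A-flat – C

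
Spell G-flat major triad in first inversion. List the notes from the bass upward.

B-flat – D-flat – G-flat

In root position, G-flat major triad is G-flat–B-flat–D-flat.
First inversion puts the third (B-flat) in the bass.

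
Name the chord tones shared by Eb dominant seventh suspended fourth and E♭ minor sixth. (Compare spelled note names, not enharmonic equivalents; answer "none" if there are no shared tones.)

E-flat – B-flat

Eb dominant seventh suspended fourth: E-flat A-flat B-flat D-flat
E♭ minor sixth: E-flat G-flat B-flat C
Common to both → E-flat, B-flat.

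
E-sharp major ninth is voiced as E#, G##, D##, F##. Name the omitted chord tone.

B#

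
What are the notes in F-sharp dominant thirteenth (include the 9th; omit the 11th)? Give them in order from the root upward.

F-sharp dominant thirteenth is a dominant thirteenth built on F-sharp.
Root: F-sharp
Major 3rd (3rd): A-sharp
Perfect 5th (5th): C-sharp
Minor 7th (7th): E
Major 9th (9th): G-sharp
Major 13th (13th): D-sharp

F-sharp  A-sharp  C-sharp  E  G-sharp  D-sharp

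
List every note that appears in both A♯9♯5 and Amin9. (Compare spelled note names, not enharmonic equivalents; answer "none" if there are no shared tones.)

none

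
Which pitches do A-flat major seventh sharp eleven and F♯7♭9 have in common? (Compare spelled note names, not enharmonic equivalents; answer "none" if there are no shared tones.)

A-flat major seventh sharp eleven = Ab, C, Eb, G, D.
F♯7♭9 = F#, A#, C#, E, G.
Shared: G.

G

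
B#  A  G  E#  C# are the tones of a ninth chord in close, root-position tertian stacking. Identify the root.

A

Arranged so that each adjacent pair is a third by letter name: A – C# – E# – G – B#.
The bottom of that stack, A, is the root (this is A dominant seventh sharp nine sharp five).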